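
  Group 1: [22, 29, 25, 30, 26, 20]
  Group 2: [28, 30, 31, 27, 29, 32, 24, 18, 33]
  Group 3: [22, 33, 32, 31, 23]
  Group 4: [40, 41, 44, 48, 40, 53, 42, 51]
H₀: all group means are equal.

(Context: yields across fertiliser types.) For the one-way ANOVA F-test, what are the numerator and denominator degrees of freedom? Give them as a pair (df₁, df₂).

k = 4 groups, N = 28 total
df = (k−1, N−k) = (4−1, 28−4) = (3, 24)

degrees of freedom = [3, 24]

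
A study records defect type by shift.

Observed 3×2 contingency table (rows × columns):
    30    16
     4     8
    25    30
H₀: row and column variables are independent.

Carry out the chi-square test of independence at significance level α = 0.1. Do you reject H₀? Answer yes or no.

Row totals [46, 12, 55], col totals [59, 54], n=113
χ² = (30−24.02)²/24.02 + (16−21.98)²/21.98 + (4−6.27)²/6.27 + (8−5.73)²/5.73 + (25−28.72)²/28.72 + (30−26.28)²/26.28 = 5.8389
df = 2
p-value (upper-tail) = 0.05396
At α=0.1: p < α → reject H₀

reject H₀: yes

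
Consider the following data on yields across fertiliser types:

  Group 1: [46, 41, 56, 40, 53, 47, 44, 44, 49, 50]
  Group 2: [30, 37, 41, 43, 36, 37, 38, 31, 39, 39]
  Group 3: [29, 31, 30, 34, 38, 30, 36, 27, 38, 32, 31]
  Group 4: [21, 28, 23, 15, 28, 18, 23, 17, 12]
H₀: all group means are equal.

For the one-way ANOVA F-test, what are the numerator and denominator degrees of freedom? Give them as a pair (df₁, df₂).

degrees of freedom = [3, 36]

k = 4 groups, N = 40 total
df = (k−1, N−k) = (4−1, 40−4) = (3, 36)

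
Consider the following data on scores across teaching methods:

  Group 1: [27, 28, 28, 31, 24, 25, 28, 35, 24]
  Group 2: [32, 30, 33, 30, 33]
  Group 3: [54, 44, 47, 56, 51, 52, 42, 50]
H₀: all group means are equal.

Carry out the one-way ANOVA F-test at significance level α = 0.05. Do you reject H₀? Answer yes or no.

reject H₀: yes

Group means [27.78, 31.60, 49.50], grand mean 36.545
SSB = Σnᵢ(x̄ᵢ−x̄)² = 2156.699; SSW = ΣΣ(x−x̄ᵢ)² = 272.756
MSB = 2156.699/2 = 1078.3495; MSW = 272.756/19 = 14.3556
F = MSB/MSW = 75.1172
df = (2, 19)
p-value (upper-tail) = 0.00000
At α=0.05: p < α → reject H₀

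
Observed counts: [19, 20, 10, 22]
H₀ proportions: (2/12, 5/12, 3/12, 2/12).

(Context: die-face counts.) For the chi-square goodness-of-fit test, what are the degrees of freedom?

df = k − 1 = 4 − 1 = 3

degrees of freedom = 3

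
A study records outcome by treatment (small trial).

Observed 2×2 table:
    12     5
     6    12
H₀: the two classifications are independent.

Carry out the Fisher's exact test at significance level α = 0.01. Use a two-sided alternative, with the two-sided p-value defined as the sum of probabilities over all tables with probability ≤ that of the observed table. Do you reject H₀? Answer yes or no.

reject H₀: no

Margins: r₁=17, r₂=18, c₁=18, c₂=17, n=35
p_obs = C(17,12)·C(18,6)/C(35,18); sum pmf over tables with pmf ≤ p_obs
p-value (two-sided) = 0.04371
At α=0.01: p ≥ α → fail to reject H₀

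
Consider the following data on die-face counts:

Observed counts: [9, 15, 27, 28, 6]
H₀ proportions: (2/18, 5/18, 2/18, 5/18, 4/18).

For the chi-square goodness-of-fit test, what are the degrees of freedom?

degrees of freedom = 4

df = k − 1 = 5 − 1 = 4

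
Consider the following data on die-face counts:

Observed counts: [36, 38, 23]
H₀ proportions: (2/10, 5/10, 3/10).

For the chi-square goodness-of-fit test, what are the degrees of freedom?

degrees of freedom = 2

df = k − 1 = 3 − 1 = 2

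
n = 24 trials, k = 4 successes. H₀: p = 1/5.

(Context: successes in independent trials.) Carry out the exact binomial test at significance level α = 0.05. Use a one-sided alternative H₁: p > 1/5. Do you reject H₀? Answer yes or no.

Exact binomial: n=24, k=4, p₀=1/5=0.2000
P(X≥4) from Σ C(n,i)·p₀^i·(1−p₀)^(n−i)
p-value (one-sided, H₁ greater) = 0.73614
At α=0.05: p ≥ α → fail to reject H₀

reject H₀: no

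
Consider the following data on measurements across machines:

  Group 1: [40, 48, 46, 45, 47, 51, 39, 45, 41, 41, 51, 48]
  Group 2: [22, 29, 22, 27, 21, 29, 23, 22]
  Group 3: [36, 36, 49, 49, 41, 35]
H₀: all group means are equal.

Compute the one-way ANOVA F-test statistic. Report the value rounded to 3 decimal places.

test statistic = 51.453

Group means [45.17, 24.38, 41.00], grand mean 37.808
SSB = Σnᵢ(x̄ᵢ−x̄)² = 2154.497; SSW = ΣΣ(x−x̄ᵢ)² = 481.542
MSB = 2154.497/2 = 1077.2484; MSW = 481.542/23 = 20.9366
F = MSB/MSW = 51.4529
df = (2, 23)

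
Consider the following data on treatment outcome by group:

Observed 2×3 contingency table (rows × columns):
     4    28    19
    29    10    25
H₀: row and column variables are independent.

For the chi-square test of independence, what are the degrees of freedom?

degrees of freedom = 2

df = (r−1)(c−1) = (2−1)·(3−1) = 2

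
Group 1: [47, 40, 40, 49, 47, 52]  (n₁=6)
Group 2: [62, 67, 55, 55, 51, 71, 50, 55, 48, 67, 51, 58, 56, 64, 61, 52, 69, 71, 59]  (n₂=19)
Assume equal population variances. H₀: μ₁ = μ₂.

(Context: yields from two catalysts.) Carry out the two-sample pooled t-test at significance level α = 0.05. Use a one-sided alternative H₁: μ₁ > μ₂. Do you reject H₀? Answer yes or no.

reject H₀: no

x̄₁=45.833, s₁=4.875, n₁=6
x̄₂=59.053, s₂=7.420, n₂=19
s_p² = [5·4.875² + 18·7.420²]/23 = 48.2513
SE = √(s_p²·(1/6+1/19)) = 3.2529
t = (45.833−59.053)/3.2529 = -4.0638
df = 23
p-value (one-sided, H₁ greater) = 0.99976
At α=0.05: p ≥ α → fail to reject H₀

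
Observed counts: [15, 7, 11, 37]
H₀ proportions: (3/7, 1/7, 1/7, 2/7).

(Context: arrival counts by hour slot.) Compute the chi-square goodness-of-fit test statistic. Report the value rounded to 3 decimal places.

n = 70; E_i = n·p_i = [30.00, 10.00, 10.00, 20.00]
χ² = (15−30.00)²/30.00 + (7−10.00)²/10.00 + (11−10.00)²/10.00 + (37−20.00)²/20.00 = 22.9500
df = 3

test statistic = 22.950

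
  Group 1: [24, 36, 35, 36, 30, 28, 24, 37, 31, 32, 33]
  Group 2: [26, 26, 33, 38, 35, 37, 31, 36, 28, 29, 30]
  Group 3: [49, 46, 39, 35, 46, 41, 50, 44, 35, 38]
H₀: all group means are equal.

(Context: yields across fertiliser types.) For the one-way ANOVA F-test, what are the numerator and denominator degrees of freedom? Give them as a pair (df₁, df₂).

k = 3 groups, N = 32 total
df = (k−1, N−k) = (3−1, 32−3) = (2, 29)

degrees of freedom = [2, 29]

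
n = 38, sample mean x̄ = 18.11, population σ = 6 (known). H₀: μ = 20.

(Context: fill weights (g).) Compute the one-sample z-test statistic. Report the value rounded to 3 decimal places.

test statistic = -1.942

SE = σ/√n = 6/√38 = 0.9733
z = (x̄−μ₀)/SE = (18.11−20)/0.9733 = -1.9418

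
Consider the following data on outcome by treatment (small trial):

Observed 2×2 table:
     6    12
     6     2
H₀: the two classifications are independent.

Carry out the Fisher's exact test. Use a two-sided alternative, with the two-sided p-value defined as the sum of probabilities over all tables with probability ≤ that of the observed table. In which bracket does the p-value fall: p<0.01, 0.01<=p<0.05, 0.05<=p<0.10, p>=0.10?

p-value bracket: 0.05<=p<0.10

Margins: r₁=18, r₂=8, c₁=12, c₂=14, n=26
p_obs = C(18,6)·C(8,6)/C(26,12); sum pmf over tables with pmf ≤ p_obs
p-value (two-sided) = 0.08952
→ bracket: 0.05<=p<0.10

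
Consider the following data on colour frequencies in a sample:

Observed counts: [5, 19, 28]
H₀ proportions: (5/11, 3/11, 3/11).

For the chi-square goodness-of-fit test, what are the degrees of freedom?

df = k − 1 = 3 − 1 = 2

degrees of freedom = 2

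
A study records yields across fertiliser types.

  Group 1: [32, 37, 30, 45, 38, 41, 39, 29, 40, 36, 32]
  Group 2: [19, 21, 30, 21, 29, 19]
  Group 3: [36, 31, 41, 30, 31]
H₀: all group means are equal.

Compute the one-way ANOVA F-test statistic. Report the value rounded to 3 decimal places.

test statistic = 14.026

Group means [36.27, 23.17, 33.80], grand mean 32.136
SSB = Σnᵢ(x̄ᵢ−x̄)² = 684.776; SSW = ΣΣ(x−x̄ᵢ)² = 463.815
MSB = 684.776/2 = 342.3879; MSW = 463.815/19 = 24.4113
F = MSB/MSW = 14.0258
df = (2, 19)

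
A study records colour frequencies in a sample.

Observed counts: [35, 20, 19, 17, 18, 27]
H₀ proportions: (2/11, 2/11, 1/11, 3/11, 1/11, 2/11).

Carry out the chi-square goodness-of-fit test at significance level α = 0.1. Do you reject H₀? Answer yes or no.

n = 136; E_i = n·p_i = [24.73, 24.73, 12.36, 37.09, 12.36, 24.73]
χ² = (35−24.73)²/24.73 + (20−24.73)²/24.73 + (19−12.36)²/12.36 + (17−37.09)²/37.09 + (18−12.36)²/12.36 + (27−24.73)²/24.73 = 22.3946
df = 5
p-value (upper-tail) = 0.00044
At α=0.1: p < α → reject H₀

reject H₀: yes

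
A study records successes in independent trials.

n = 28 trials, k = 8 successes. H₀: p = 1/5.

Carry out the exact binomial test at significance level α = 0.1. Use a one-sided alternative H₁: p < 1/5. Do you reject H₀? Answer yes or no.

Exact binomial: n=28, k=8, p₀=1/5=0.2000
P(X≤8) from Σ C(n,i)·p₀^i·(1−p₀)^(n−i)
p-value (one-sided, H₁ less) = 0.90997
At α=0.1: p ≥ α → fail to reject H₀

reject H₀: no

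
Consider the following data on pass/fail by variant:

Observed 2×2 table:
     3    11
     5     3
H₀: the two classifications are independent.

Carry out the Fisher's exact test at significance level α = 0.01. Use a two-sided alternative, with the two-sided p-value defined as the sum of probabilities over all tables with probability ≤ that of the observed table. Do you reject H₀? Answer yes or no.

reject H₀: no

Margins: r₁=14, r₂=8, c₁=8, c₂=14, n=22
p_obs = C(14,3)·C(8,5)/C(22,8); sum pmf over tables with pmf ≤ p_obs
p-value (two-sided) = 0.08146
At α=0.01: p ≥ α → fail to reject H₀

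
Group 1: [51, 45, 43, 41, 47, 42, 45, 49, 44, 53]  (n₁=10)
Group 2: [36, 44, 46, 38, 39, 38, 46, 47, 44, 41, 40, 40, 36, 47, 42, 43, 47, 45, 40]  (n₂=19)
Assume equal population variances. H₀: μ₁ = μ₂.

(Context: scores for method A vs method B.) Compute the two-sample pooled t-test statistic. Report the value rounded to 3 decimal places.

test statistic = 2.655

x̄₁=46.000, s₁=3.944, n₁=10
x̄₂=42.053, s₂=3.734, n₂=19
s_p² = [9·3.944² + 18·3.734²]/27 = 14.4795
SE = √(s_p²·(1/10+1/19)) = 1.4866
t = (46.000−42.053)/1.4866 = 2.6553
df = 27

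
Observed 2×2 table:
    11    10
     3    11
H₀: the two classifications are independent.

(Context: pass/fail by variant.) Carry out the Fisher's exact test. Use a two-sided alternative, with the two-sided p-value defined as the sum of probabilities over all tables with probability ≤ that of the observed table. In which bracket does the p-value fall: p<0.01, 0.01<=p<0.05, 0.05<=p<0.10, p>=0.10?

p-value bracket: 0.05<=p<0.10

Margins: r₁=21, r₂=14, c₁=14, c₂=21, n=35
p_obs = C(21,11)·C(14,3)/C(35,14); sum pmf over tables with pmf ≤ p_obs
p-value (two-sided) = 0.08851
→ bracket: 0.05<=p<0.10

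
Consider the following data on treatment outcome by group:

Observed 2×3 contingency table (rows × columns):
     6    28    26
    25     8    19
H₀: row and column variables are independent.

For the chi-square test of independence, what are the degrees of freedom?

degrees of freedom = 2

df = (r−1)(c−1) = (2−1)·(3−1) = 2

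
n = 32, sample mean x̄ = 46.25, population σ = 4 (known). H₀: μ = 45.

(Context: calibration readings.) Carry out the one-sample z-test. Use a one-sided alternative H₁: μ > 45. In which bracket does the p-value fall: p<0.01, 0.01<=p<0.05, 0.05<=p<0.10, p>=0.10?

SE = σ/√n = 4/√32 = 0.7071
z = (x̄−μ₀)/SE = (46.25−45)/0.7071 = 1.7678
p-value (one-sided, H₁ greater) = 0.03855
→ bracket: 0.01<=p<0.05

p-value bracket: 0.01<=p<0.05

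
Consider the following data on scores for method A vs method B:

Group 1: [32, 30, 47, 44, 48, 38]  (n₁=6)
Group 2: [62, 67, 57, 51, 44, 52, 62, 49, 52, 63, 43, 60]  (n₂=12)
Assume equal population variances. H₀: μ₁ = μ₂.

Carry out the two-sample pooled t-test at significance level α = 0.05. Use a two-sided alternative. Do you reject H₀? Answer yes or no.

reject H₀: yes

x̄₁=39.833, s₁=7.705, n₁=6
x̄₂=55.167, s₂=7.802, n₂=12
s_p² = [5·7.705² + 11·7.802²]/16 = 60.4062
SE = √(s_p²·(1/6+1/12)) = 3.8861
t = (39.833−55.167)/3.8861 = -3.9457
df = 16
p-value (two-sided) = 0.00116
At α=0.05: p < α → reject H₀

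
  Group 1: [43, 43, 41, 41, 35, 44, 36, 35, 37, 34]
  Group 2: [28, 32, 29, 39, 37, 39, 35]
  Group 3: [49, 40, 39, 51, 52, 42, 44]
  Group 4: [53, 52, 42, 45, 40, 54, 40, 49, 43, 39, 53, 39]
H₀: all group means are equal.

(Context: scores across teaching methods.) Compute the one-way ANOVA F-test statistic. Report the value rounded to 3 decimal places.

Group means [38.90, 34.14, 45.29, 45.75], grand mean 41.500
SSB = Σnᵢ(x̄ᵢ−x̄)² = 763.564; SSW = ΣΣ(x−x̄ᵢ)² = 833.436
MSB = 763.564/3 = 254.5214; MSW = 833.436/32 = 26.0449
F = MSB/MSW = 9.7724
df = (3, 32)

test statistic = 9.772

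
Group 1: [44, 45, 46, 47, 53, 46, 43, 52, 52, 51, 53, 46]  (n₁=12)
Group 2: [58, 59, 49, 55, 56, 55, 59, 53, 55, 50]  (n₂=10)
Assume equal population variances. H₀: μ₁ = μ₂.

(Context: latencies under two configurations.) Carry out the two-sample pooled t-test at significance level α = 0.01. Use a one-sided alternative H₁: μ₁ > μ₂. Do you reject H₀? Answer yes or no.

reject H₀: no

x̄₁=48.167, s₁=3.738, n₁=12
x̄₂=54.900, s₂=3.446, n₂=10
s_p² = [11·3.738² + 9·3.446²]/20 = 13.0283
SE = √(s_p²·(1/12+1/10)) = 1.5455
t = (48.167−54.900)/1.5455 = -4.3568
df = 20
p-value (one-sided, H₁ greater) = 0.99985
At α=0.01: p ≥ α → fail to reject H₀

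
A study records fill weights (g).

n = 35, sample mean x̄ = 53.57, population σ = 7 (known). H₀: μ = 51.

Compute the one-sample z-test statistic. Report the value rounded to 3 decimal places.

test statistic = 2.172

SE = σ/√n = 7/√35 = 1.1832
z = (x̄−μ₀)/SE = (53.57−51)/1.1832 = 2.1720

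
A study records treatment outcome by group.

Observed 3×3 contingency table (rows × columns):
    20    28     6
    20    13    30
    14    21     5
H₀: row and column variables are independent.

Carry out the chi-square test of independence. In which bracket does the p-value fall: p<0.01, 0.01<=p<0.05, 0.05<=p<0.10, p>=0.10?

Row totals [54, 63, 40], col totals [54, 62, 41], n=157
χ² = (20−18.57)²/18.57 + (28−21.32)²/21.32 + (6−14.10)²/14.10 + (20−21.67)²/21.67 + (13−24.88)²/24.88 + (30−16.45)²/16.45 + (14−13.76)²/13.76 + (21−15.80)²/15.80 + (5−10.45)²/10.45 = 28.3680
df = 4
p-value (upper-tail) = 0.00001
→ bracket: p<0.01

p-value bracket: p<0.01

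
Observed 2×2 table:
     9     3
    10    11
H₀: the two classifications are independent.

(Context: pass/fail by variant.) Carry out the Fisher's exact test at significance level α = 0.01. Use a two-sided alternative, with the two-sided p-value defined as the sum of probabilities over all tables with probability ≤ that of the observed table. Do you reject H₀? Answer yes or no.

Margins: r₁=12, r₂=21, c₁=19, c₂=14, n=33
p_obs = C(12,9)·C(21,10)/C(33,19); sum pmf over tables with pmf ≤ p_obs
p-value (two-sided) = 0.16036
At α=0.01: p ≥ α → fail to reject H₀

reject H₀: no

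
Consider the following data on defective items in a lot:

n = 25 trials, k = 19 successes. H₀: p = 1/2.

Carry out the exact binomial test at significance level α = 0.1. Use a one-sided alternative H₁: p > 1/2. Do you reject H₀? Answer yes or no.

Exact binomial: n=25, k=19, p₀=1/2=0.5000
P(X≥19) from Σ C(n,i)·p₀^i·(1−p₀)^(n−i)
p-value (one-sided, H₁ greater) = 0.00732
At α=0.1: p < α → reject H₀

reject H₀: yes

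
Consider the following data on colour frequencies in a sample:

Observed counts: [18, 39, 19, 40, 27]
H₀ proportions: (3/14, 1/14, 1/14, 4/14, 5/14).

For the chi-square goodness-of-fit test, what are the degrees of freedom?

df = k − 1 = 5 − 1 = 4

degrees of freedom = 4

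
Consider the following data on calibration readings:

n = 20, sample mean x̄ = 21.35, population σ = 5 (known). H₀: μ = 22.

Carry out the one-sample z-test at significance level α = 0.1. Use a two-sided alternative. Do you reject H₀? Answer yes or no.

reject H₀: no

SE = σ/√n = 5/√20 = 1.1180
z = (x̄−μ₀)/SE = (21.35−22)/1.1180 = -0.5814
p-value (two-sided) = 0.56099
At α=0.1: p ≥ α → fail to reject H₀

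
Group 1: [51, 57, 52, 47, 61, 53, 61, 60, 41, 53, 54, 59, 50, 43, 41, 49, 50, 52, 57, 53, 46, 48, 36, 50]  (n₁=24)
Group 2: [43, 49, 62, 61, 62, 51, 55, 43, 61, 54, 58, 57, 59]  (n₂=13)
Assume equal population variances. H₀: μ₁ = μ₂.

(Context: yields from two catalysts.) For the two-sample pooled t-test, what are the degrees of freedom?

df = n₁ + n₂ − 2 = 24 + 13 − 2 = 35

degrees of freedom = 35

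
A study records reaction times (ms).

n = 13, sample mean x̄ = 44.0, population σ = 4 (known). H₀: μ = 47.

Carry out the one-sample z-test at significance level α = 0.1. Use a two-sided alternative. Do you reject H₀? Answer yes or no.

SE = σ/√n = 4/√13 = 1.1094
z = (x̄−μ₀)/SE = (44.0−47)/1.1094 = -2.7042
p-value (two-sided) = 0.00685
At α=0.1: p < α → reject H₀

reject H₀: yes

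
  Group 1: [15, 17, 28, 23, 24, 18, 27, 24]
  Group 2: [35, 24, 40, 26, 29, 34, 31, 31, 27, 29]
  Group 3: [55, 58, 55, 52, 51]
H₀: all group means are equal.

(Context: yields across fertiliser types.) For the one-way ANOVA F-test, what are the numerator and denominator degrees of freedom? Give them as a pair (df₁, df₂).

k = 3 groups, N = 23 total
df = (k−1, N−k) = (3−1, 23−3) = (2, 20)

degrees of freedom = [2, 20]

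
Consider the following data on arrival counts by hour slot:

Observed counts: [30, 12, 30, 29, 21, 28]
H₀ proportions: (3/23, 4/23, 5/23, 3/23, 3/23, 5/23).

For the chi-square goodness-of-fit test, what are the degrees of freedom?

df = k − 1 = 6 − 1 = 5

degrees of freedom = 5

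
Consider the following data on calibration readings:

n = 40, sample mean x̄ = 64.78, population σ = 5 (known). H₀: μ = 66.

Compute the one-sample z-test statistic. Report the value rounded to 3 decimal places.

SE = σ/√n = 5/√40 = 0.7906
z = (x̄−μ₀)/SE = (64.78−66)/0.7906 = -1.5432

test statistic = -1.543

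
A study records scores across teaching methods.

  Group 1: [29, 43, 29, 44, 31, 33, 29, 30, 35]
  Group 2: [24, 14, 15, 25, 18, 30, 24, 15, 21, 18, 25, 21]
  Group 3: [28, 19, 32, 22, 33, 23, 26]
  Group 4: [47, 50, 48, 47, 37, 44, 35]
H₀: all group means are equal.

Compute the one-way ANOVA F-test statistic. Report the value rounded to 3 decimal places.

test statistic = 29.428

Group means [33.67, 20.83, 26.14, 44.00], grand mean 29.829
SSB = Σnᵢ(x̄ᵢ−x̄)² = 2604.448; SSW = ΣΣ(x−x̄ᵢ)² = 914.524
MSB = 2604.448/3 = 868.1492; MSW = 914.524/31 = 29.5008
F = MSB/MSW = 29.4280
df = (3, 31)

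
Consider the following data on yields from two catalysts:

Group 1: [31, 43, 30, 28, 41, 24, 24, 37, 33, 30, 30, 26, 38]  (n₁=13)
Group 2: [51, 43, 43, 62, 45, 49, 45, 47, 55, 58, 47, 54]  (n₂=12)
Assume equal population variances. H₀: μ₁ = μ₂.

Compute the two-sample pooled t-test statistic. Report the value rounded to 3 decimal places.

test statistic = -7.292

x̄₁=31.923, s₁=6.171, n₁=13
x̄₂=49.917, s₂=6.156, n₂=12
s_p² = [12·6.171² + 11·6.156²]/23 = 37.9930
SE = √(s_p²·(1/13+1/12)) = 2.4675
t = (31.923−49.917)/2.4675 = -7.2922
df = 23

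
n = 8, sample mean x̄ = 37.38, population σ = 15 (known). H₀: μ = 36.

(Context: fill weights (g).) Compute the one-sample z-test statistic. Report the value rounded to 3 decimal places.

test statistic = 0.260

SE = σ/√n = 15/√8 = 5.3033
z = (x̄−μ₀)/SE = (37.38−36)/5.3033 = 0.2602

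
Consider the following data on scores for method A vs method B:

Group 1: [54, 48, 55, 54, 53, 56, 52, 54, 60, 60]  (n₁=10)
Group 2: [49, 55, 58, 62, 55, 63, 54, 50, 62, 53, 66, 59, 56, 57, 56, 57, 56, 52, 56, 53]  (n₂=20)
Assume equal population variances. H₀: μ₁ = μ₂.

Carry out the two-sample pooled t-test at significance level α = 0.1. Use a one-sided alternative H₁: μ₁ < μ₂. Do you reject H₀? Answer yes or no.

reject H₀: no

x̄₁=54.600, s₁=3.565, n₁=10
x̄₂=56.450, s₂=4.334, n₂=20
s_p² = [9·3.565² + 19·4.334²]/28 = 16.8339
SE = √(s_p²·(1/10+1/20)) = 1.5891
t = (54.600−56.450)/1.5891 = -1.1642
df = 28
p-value (one-sided, H₁ less) = 0.12708
At α=0.1: p ≥ α → fail to reject H₀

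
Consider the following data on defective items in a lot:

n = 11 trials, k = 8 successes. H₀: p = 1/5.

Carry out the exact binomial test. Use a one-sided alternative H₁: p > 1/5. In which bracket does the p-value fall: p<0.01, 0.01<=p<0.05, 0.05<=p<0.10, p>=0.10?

p-value bracket: p<0.01

Exact binomial: n=11, k=8, p₀=1/5=0.2000
P(X≥8) from Σ C(n,i)·p₀^i·(1−p₀)^(n−i)
p-value (one-sided, H₁ greater) = 0.00024
→ bracket: p<0.01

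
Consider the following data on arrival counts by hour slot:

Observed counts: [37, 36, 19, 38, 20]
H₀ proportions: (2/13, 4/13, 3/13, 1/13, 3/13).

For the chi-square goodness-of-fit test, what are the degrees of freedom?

df = k − 1 = 5 − 1 = 4

degrees of freedom = 4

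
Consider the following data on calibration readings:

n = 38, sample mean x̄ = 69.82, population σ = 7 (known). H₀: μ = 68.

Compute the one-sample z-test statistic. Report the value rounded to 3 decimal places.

SE = σ/√n = 7/√38 = 1.1355
z = (x̄−μ₀)/SE = (69.82−68)/1.1355 = 1.6027

test statistic = 1.603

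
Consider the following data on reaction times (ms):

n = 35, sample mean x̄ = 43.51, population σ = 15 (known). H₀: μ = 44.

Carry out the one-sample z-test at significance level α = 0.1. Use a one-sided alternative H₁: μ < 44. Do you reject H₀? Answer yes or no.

SE = σ/√n = 15/√35 = 2.5355
z = (x̄−μ₀)/SE = (43.51−44)/2.5355 = -0.1933
p-value (one-sided, H₁ less) = 0.42338
At α=0.1: p ≥ α → fail to reject H₀

reject H₀: no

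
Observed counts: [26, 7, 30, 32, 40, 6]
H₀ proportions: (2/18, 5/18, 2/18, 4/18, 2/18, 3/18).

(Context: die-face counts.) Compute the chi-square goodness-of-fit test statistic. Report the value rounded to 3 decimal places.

test statistic = 97.187

n = 141; E_i = n·p_i = [15.67, 39.17, 15.67, 31.33, 15.67, 23.50]
χ² = (26−15.67)²/15.67 + (7−39.17)²/39.17 + (30−15.67)²/15.67 + (32−31.33)²/31.33 + (40−15.67)²/15.67 + (6−23.50)²/23.50 = 97.1872
df = 5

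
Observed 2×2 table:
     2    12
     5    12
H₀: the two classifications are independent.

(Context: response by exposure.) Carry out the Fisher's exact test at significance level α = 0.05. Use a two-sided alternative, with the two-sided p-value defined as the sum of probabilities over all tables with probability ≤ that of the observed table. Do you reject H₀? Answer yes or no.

Margins: r₁=14, r₂=17, c₁=7, c₂=24, n=31
p_obs = C(14,2)·C(17,5)/C(31,7); sum pmf over tables with pmf ≤ p_obs
p-value (two-sided) = 0.41169
At α=0.05: p ≥ α → fail to reject H₀

reject H₀: no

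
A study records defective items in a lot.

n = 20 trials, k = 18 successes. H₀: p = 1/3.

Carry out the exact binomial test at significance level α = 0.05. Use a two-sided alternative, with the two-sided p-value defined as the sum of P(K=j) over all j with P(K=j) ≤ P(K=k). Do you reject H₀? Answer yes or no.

reject H₀: yes

Exact binomial: n=20, k=18, p₀=1/3=0.3333
P(X=j) = C(n,j)·p₀^j·(1−p₀)^(n−j); p = Σ P(X=j) over j with P(X=j) ≤ P(X=18)
p-value (two-sided) = 0.00000
At α=0.05: p < α → reject H₀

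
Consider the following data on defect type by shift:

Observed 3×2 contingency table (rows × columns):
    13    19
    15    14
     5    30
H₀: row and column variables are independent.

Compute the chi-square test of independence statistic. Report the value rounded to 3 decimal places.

Row totals [32, 29, 35], col totals [33, 63], n=96
χ² = (13−11.00)²/11.00 + (19−21.00)²/21.00 + (15−9.97)²/9.97 + (14−19.03)²/19.03 + (5−12.03)²/12.03 + (30−22.97)²/22.97 = 10.6851
df = 2

test statistic = 10.685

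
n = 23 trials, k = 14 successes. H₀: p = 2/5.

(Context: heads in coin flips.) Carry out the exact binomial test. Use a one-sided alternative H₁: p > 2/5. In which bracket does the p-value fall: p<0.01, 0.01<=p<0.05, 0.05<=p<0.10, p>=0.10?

Exact binomial: n=23, k=14, p₀=2/5=0.4000
P(X≥14) from Σ C(n,i)·p₀^i·(1−p₀)^(n−i)
p-value (one-sided, H₁ greater) = 0.03492
→ bracket: 0.01<=p<0.05

p-value bracket: 0.01<=p<0.05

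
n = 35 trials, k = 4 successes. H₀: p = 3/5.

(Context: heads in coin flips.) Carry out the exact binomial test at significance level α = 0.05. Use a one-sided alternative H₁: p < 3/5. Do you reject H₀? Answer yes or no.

Exact binomial: n=35, k=4, p₀=3/5=0.6000
P(X≤4) from Σ C(n,i)·p₀^i·(1−p₀)^(n−i)
p-value (one-sided, H₁ less) = 0.00000
At α=0.05: p < α → reject H₀

reject H₀: yes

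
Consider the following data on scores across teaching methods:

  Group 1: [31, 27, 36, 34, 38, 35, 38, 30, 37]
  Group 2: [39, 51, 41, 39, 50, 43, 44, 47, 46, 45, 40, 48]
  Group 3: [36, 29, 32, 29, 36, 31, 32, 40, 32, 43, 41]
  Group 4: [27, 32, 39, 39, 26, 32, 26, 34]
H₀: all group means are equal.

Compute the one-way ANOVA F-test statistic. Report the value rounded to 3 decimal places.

test statistic = 16.229

Group means [34.00, 44.42, 34.64, 31.88], grand mean 36.875
SSB = Σnᵢ(x̄ᵢ−x̄)² = 1012.038; SSW = ΣΣ(x−x̄ᵢ)² = 748.337
MSB = 1012.038/3 = 337.3460; MSW = 748.337/36 = 20.7871
F = MSB/MSW = 16.2286
df = (3, 36)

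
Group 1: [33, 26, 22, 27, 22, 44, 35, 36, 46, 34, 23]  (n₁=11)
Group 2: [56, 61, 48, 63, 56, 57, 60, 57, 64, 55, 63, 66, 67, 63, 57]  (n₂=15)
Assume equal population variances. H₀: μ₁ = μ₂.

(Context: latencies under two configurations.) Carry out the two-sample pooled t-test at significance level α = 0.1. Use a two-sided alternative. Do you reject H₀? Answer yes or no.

x̄₁=31.636, s₁=8.429, n₁=11
x̄₂=59.533, s₂=5.027, n₂=15
s_p² = [10·8.429² + 14·5.027²]/24 = 44.3449
SE = √(s_p²·(1/11+1/15)) = 2.6434
t = (31.636−59.533)/2.6434 = -10.5533
df = 24
p-value (two-sided) = 0.00000
At α=0.1: p < α → reject H₀

reject H₀: yes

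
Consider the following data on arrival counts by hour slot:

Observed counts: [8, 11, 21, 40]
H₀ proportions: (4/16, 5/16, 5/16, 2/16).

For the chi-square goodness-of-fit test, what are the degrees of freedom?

df = k − 1 = 4 − 1 = 3

degrees of freedom = 3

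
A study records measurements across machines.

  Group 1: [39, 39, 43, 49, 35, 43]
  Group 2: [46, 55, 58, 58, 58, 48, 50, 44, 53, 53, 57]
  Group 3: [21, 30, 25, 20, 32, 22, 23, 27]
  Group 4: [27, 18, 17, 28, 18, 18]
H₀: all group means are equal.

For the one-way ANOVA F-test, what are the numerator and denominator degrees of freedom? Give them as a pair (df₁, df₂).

k = 4 groups, N = 31 total
df = (k−1, N−k) = (4−1, 31−4) = (3, 27)

degrees of freedom = [3, 27]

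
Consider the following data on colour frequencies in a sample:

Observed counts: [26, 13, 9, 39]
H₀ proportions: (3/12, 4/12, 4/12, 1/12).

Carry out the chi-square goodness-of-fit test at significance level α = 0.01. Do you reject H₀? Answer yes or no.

reject H₀: yes

n = 87; E_i = n·p_i = [21.75, 29.00, 29.00, 7.25]
χ² = (26−21.75)²/21.75 + (13−29.00)²/29.00 + (9−29.00)²/29.00 + (39−7.25)²/7.25 = 162.4943
df = 3
p-value (upper-tail) = 0.00000
At α=0.01: p < α → reject H₀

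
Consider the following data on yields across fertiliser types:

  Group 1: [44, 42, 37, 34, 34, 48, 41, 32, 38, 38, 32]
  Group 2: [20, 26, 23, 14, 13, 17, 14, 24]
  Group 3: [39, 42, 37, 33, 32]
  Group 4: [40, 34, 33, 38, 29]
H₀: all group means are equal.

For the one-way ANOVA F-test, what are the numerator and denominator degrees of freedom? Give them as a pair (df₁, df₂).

k = 4 groups, N = 29 total
df = (k−1, N−k) = (4−1, 29−4) = (3, 25)

degrees of freedom = [3, 25]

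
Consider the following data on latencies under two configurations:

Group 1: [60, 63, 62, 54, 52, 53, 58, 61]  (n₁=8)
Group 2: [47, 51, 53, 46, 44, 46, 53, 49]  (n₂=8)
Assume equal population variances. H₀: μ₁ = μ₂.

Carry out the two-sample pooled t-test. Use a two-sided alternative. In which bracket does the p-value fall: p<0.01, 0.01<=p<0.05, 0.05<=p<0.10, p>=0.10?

x̄₁=57.875, s₁=4.324, n₁=8
x̄₂=48.625, s₂=3.420, n₂=8
s_p² = [7·4.324² + 7·3.420²]/14 = 15.1964
SE = √(s_p²·(1/8+1/8)) = 1.9491
t = (57.875−48.625)/1.9491 = 4.7457
df = 14
p-value (two-sided) = 0.00031
→ bracket: p<0.01

p-value bracket: p<0.01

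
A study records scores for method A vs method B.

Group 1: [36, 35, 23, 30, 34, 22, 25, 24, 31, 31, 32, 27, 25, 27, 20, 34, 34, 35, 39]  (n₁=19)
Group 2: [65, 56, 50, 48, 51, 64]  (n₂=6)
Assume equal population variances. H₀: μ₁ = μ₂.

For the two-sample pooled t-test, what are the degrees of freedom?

degrees of freedom = 23

df = n₁ + n₂ − 2 = 19 + 6 − 2 = 23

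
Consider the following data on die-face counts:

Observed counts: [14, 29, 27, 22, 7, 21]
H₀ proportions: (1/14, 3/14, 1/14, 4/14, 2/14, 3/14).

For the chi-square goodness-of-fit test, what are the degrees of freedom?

df = k − 1 = 6 − 1 = 5

degrees of freedom = 5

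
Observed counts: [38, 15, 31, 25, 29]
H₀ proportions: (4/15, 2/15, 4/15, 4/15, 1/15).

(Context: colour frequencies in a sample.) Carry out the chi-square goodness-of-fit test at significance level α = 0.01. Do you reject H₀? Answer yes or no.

reject H₀: yes

n = 138; E_i = n·p_i = [36.80, 18.40, 36.80, 36.80, 9.20]
χ² = (38−36.80)²/36.80 + (15−18.40)²/18.40 + (31−36.80)²/36.80 + (25−36.80)²/36.80 + (29−9.20)²/9.20 = 47.9783
df = 4
p-value (upper-tail) = 0.00000
At α=0.01: p < α → reject H₀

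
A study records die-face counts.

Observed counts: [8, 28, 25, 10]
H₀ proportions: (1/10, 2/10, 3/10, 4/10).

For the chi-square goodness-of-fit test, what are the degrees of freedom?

degrees of freedom = 3

df = k − 1 = 4 − 1 = 3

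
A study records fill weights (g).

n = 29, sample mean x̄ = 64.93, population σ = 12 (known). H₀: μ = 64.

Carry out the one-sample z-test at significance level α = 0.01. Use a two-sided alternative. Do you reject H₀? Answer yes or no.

SE = σ/√n = 12/√29 = 2.2283
z = (x̄−μ₀)/SE = (64.93−64)/2.2283 = 0.4174
p-value (two-sided) = 0.67642
At α=0.01: p ≥ α → fail to reject H₀

reject H₀: no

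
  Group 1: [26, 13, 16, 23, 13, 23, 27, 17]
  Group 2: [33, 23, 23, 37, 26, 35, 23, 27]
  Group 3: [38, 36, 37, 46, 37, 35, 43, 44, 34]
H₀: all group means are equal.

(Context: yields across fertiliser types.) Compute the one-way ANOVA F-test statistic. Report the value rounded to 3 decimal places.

test statistic = 28.279

Group means [19.75, 28.38, 38.89], grand mean 29.400
SSB = Σnᵢ(x̄ᵢ−x̄)² = 1563.736; SSW = ΣΣ(x−x̄ᵢ)² = 608.264
MSB = 1563.736/2 = 781.8681; MSW = 608.264/22 = 27.6484
F = MSB/MSW = 28.2790
df = (2, 22)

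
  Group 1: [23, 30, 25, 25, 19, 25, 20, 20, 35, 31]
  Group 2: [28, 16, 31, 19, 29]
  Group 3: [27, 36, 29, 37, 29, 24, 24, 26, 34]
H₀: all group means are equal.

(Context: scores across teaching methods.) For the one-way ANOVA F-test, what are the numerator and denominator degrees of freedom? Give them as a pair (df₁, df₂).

k = 3 groups, N = 24 total
df = (k−1, N−k) = (3−1, 24−3) = (2, 21)

degrees of freedom = [2, 21]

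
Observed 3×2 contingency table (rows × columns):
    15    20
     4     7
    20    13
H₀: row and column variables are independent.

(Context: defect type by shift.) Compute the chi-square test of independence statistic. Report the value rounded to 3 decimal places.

test statistic = 3.005

Row totals [35, 11, 33], col totals [39, 40], n=79
χ² = (15−17.28)²/17.28 + (20−17.72)²/17.72 + (4−5.43)²/5.43 + (7−5.57)²/5.57 + (20−16.29)²/16.29 + (13−16.71)²/16.71 = 3.0051
df = 2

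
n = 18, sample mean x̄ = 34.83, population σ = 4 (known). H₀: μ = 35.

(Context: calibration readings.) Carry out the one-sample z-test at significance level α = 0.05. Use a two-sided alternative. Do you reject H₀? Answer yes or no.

reject H₀: no

SE = σ/√n = 4/√18 = 0.9428
z = (x̄−μ₀)/SE = (34.83−35)/0.9428 = -0.1803
p-value (two-sided) = 0.85691
At α=0.05: p ≥ α → fail to reject H₀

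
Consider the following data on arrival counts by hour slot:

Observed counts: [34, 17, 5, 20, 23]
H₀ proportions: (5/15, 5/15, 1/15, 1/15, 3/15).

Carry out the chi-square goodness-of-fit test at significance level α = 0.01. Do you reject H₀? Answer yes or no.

reject H₀: yes

n = 99; E_i = n·p_i = [33.00, 33.00, 6.60, 6.60, 19.80]
χ² = (34−33.00)²/33.00 + (17−33.00)²/33.00 + (5−6.60)²/6.60 + (20−6.60)²/6.60 + (23−19.80)²/19.80 = 35.8990
df = 4
p-value (upper-tail) = 0.00000
At α=0.01: p < α → reject H₀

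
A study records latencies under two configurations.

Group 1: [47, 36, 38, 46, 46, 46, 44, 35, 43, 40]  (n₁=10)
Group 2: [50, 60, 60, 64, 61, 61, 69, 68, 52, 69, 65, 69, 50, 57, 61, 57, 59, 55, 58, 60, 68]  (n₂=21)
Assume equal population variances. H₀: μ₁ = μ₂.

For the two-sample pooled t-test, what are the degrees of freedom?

degrees of freedom = 29

df = n₁ + n₂ − 2 = 10 + 21 − 2 = 29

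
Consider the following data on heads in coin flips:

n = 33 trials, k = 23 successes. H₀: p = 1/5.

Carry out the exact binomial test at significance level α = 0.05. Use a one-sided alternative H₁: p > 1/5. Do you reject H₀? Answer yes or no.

reject H₀: yes

Exact binomial: n=33, k=23, p₀=1/5=0.2000
P(X≥23) from Σ C(n,i)·p₀^i·(1−p₀)^(n−i)
p-value (one-sided, H₁ greater) = 0.00000
At α=0.05: p < α → reject H₀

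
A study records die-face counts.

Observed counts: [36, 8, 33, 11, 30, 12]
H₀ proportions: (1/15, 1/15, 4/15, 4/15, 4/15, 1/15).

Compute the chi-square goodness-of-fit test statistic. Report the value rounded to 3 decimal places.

n = 130; E_i = n·p_i = [8.67, 8.67, 34.67, 34.67, 34.67, 8.67]
χ² = (36−8.67)²/8.67 + (8−8.67)²/8.67 + (33−34.67)²/34.67 + (11−34.67)²/34.67 + (30−34.67)²/34.67 + (12−8.67)²/8.67 = 104.4038
df = 5

test statistic = 104.404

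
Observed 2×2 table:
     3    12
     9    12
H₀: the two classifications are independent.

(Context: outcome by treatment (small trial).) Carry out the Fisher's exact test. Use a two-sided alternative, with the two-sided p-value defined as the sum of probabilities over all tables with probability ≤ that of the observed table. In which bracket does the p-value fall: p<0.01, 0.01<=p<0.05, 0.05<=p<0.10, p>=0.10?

Margins: r₁=15, r₂=21, c₁=12, c₂=24, n=36
p_obs = C(15,3)·C(21,9)/C(36,12); sum pmf over tables with pmf ≤ p_obs
p-value (two-sided) = 0.28213
→ bracket: p>=0.10

p-value bracket: p>=0.10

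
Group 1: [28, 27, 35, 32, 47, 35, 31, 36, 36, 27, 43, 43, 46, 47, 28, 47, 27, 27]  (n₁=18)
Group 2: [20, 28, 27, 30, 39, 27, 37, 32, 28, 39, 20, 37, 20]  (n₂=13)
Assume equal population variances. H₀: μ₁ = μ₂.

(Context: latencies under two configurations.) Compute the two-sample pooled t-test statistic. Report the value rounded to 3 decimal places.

x̄₁=35.667, s₁=7.874, n₁=18
x̄₂=29.538, s₂=6.995, n₂=13
s_p² = [17·7.874² + 12·6.995²]/29 = 56.5942
SE = √(s_p²·(1/18+1/13)) = 2.7382
t = (35.667−29.538)/2.7382 = 2.2381
df = 29

test statistic = 2.238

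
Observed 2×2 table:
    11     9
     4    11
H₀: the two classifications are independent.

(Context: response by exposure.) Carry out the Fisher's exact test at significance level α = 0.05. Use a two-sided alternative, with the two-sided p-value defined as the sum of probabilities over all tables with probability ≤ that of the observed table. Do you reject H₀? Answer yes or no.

reject H₀: no

Margins: r₁=20, r₂=15, c₁=15, c₂=20, n=35
p_obs = C(20,11)·C(15,4)/C(35,15); sum pmf over tables with pmf ≤ p_obs
p-value (two-sided) = 0.16719
At α=0.05: p ≥ α → fail to reject H₀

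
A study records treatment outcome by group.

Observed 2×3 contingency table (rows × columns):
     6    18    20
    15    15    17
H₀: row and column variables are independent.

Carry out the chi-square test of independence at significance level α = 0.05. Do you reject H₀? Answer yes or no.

Row totals [44, 47], col totals [21, 33, 37], n=91
χ² = (6−10.15)²/10.15 + (18−15.96)²/15.96 + (20−17.89)²/17.89 + (15−10.85)²/10.85 + (15−17.04)²/17.04 + (17−19.11)²/19.11 = 4.2789
df = 2
p-value (upper-tail) = 0.11772
At α=0.05: p ≥ α → fail to reject H₀

reject H₀: no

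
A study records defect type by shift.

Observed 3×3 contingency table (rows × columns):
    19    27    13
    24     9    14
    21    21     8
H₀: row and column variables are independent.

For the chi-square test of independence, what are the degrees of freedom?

degrees of freedom = 4

df = (r−1)(c−1) = (3−1)·(3−1) = 4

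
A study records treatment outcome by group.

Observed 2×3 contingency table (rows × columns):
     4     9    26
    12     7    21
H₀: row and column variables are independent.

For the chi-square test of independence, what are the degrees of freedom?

df = (r−1)(c−1) = (2−1)·(3−1) = 2

degrees of freedom = 2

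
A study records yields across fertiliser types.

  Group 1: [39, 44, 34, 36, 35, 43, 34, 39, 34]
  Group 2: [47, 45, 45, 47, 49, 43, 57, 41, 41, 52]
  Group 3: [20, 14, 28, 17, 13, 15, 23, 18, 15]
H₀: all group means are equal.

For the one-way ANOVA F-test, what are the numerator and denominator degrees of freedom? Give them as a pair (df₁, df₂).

k = 3 groups, N = 28 total
df = (k−1, N−k) = (3−1, 28−3) = (2, 25)

degrees of freedom = [2, 25]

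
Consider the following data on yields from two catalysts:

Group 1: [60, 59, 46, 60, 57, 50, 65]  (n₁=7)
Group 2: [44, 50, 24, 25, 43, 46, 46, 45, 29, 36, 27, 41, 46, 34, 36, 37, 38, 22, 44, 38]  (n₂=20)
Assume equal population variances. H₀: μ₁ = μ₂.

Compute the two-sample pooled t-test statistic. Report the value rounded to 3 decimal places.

test statistic = 5.471

x̄₁=56.714, s₁=6.525, n₁=7
x̄₂=37.550, s₂=8.382, n₂=20
s_p² = [6·6.525² + 19·8.382²]/25 = 63.6151
SE = √(s_p²·(1/7+1/20)) = 3.5027
t = (56.714−37.550)/3.5027 = 5.4714
df = 25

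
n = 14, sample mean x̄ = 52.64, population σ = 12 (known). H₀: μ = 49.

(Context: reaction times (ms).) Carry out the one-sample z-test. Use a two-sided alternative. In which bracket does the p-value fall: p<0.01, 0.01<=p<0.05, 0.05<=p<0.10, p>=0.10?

SE = σ/√n = 12/√14 = 3.2071
z = (x̄−μ₀)/SE = (52.64−49)/3.2071 = 1.1350
p-value (two-sided) = 0.25639
→ bracket: p>=0.10

p-value bracket: p>=0.10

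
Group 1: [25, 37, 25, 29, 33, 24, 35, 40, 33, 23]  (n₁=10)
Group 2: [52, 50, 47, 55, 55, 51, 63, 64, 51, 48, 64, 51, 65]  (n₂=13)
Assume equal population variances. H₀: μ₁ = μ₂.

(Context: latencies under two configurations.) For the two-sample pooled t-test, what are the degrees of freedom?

df = n₁ + n₂ − 2 = 10 + 13 − 2 = 21

degrees of freedom = 21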